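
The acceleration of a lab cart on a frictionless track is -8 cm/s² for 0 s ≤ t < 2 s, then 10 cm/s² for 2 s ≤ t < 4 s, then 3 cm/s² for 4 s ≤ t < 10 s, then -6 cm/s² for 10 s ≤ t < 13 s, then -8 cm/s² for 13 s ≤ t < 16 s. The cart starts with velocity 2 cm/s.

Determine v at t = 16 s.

-18 cm/s

Δv equals the area under the a-t graph; then v = v₀ + Δv.
0–2 s: -8 × 2 = -16 cm/s
2–4 s: 10 × 2 = 20 cm/s
4–10 s: 3 × 6 = 18 cm/s
10–13 s: -6 × 3 = -18 cm/s
13–16 s: -8 × 3 = -24 cm/s
Δv = -20 cm/s, so v(16) = 2 + (-20) = -18 cm/s.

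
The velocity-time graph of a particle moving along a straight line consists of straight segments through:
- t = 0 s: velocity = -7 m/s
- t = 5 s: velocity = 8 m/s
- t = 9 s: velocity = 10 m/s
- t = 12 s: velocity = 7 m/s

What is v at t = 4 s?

On 0–5 s the graph is linear from -7 to 8 m/s: v(4) = -7 + (8 − -7)·(4 − 0)/(5 − 0) = 5 m/s.

5 m/s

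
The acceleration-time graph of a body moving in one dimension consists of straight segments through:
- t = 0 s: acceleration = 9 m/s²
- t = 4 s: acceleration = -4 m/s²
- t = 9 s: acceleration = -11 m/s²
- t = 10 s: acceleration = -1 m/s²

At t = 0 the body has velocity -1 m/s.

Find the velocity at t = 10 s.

Δv equals the area under the a-t graph; then v = v₀ + Δv.
0–4 s: ½(9 + -4)(4) = 10 m/s
4–9 s: ½(-4 + -11)(5) = -37.5 m/s
9–10 s: ½(-11 + -1)(1) = -6 m/s
Δv = -33.5 m/s, so v(10) = -1 + (-33.5) = -34.5 m/s.

-34.5 m/s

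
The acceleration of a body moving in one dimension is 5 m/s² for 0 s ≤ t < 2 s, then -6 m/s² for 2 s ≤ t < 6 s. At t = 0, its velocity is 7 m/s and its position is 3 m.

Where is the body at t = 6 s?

47 m

On each constant-a segment, Δv = aΔt and Δx = v₀Δt + ½aΔt²; chain segment to segment.
0–2 s: v starts 7 m/s; Δx = 7·2 + ½·5·2² = 24 m; v ends 17 m/s.
2–6 s: v starts 17 m/s; Δx = 17·4 + ½·-6·4² = 20 m; v ends -7 m/s.
x(6) = 3 + Σ Δx = 47 m.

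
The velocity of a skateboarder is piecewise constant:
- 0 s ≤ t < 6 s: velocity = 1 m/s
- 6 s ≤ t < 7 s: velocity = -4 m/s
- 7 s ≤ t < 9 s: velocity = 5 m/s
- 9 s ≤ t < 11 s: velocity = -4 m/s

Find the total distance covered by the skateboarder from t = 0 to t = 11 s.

28 m

Distance (not displacement) is the total path length: add the absolute areas under v-t.
0–6 s: |1| × 6 = 6 m
6–7 s: |-4| × 1 = 4 m
7–9 s: |5| × 2 = 10 m
9–11 s: |-4| × 2 = 8 m
Total distance = 28 m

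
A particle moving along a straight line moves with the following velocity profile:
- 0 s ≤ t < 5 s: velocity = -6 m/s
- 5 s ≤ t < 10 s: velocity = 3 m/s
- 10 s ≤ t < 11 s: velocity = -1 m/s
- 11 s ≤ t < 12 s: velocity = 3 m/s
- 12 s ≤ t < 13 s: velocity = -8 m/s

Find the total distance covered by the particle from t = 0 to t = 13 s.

Distance (not displacement) is the total path length: add the absolute areas under v-t.
0–5 s: |-6| × 5 = 30 m
5–10 s: |3| × 5 = 15 m
10–11 s: |-1| × 1 = 1 m
11–12 s: |3| × 1 = 3 m
12–13 s: |-8| × 1 = 8 m
Total distance = 57 m

57 m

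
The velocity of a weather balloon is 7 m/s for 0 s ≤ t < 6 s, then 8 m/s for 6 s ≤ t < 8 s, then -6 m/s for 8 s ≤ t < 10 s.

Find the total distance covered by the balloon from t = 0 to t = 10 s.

70 m

Distance (not displacement) is the total path length: add the absolute areas under v-t.
0–6 s: |7| × 6 = 42 m
6–8 s: |8| × 2 = 16 m
8–10 s: |-6| × 2 = 12 m
Total distance = 70 m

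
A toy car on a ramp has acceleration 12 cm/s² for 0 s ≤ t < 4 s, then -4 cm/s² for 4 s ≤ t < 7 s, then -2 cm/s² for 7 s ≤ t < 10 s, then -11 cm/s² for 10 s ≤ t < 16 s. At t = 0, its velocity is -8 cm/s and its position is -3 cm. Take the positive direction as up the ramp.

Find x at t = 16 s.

On each constant-a segment, Δv = aΔt and Δx = v₀Δt + ½aΔt²; chain segment to segment.
0–4 s: v starts -8 cm/s; Δx = -8·4 + ½·12·4² = 64 cm; v ends 40 cm/s.
4–7 s: v starts 40 cm/s; Δx = 40·3 + ½·-4·3² = 102 cm; v ends 28 cm/s.
7–10 s: v starts 28 cm/s; Δx = 28·3 + ½·-2·3² = 75 cm; v ends 22 cm/s.
10–16 s: v starts 22 cm/s; Δx = 22·6 + ½·-11·6² = -66 cm; v ends -44 cm/s.
x(16) = -3 + Σ Δx = 172 cm.

172 cm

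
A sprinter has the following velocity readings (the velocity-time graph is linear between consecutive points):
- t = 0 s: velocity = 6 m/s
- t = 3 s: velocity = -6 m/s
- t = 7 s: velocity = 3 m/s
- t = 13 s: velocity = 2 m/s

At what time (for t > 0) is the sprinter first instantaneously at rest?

t = 1.5 s

v changes sign on 0–3 s (from 6 to -6); the graph is linear there, so v = 0 at t = 0 + (-6)·(3 − 0)/(-6 − 6) = 1.5 s.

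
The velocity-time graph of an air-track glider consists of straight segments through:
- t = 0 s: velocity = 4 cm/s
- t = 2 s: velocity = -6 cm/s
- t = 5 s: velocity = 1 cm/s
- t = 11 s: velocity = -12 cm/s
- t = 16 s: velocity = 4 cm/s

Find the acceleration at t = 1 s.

-5 cm/s²

Acceleration is the slope of the v-t graph on 0–2 s: (-6 − 4)/(2 − 0) = -5 cm/s².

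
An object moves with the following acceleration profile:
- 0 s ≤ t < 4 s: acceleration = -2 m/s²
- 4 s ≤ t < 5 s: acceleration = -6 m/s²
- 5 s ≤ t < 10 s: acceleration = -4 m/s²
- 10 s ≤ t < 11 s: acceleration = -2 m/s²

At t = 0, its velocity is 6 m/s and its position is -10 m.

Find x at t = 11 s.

-126 m

On each constant-a segment, Δv = aΔt and Δx = v₀Δt + ½aΔt²; chain segment to segment.
0–4 s: v starts 6 m/s; Δx = 6·4 + ½·-2·4² = 8 m; v ends -2 m/s.
4–5 s: v starts -2 m/s; Δx = -2·1 + ½·-6·1² = -5 m; v ends -8 m/s.
5–10 s: v starts -8 m/s; Δx = -8·5 + ½·-4·5² = -90 m; v ends -28 m/s.
10–11 s: v starts -28 m/s; Δx = -28·1 + ½·-2·1² = -29 m; v ends -30 m/s.
x(11) = -10 + Σ Δx = -126 m.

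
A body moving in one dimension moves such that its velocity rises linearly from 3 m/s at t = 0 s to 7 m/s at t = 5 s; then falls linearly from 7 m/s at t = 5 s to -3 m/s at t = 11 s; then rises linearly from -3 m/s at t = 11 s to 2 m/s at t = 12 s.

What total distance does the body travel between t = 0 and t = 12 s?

Total distance travelled is ∫|v| dt — sum the magnitudes of each area piece.
0–5 s: |½(3 + 7)(5)| = 25 m
5–11 s: v = 0 at t = 9.2 s; triangle areas 14.7 + 2.7 = 17.4 m
11–12 s: v = 0 at t = 11.6 s; triangle areas 0.9 + 0.4 = 1.3 m
Total distance = 43.7 m

43.7 m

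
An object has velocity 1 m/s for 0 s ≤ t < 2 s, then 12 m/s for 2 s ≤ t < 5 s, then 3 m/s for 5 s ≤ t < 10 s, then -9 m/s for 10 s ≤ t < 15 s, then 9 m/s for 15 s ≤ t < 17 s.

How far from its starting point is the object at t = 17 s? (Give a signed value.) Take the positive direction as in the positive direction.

Displacement is the signed area under the v-t curve.
0–2 s: 1 × 2 = 2 m
2–5 s: 12 × 3 = 36 m
5–10 s: 3 × 5 = 15 m
10–15 s: -9 × 5 = -45 m
15–17 s: 9 × 2 = 18 m
Net displacement = 26 m

26 m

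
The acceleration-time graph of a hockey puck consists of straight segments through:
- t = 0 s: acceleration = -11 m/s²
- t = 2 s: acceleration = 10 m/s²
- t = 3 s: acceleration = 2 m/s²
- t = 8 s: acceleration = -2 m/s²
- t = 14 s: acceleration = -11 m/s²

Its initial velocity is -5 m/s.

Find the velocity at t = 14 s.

-39 m/s

Δv equals the area under the a-t graph; then v = v₀ + Δv.
0–2 s: ½(-11 + 10)(2) = -1 m/s
2–3 s: ½(10 + 2)(1) = 6 m/s
3–8 s: ½(2 + -2)(5) = 0 m/s
8–14 s: ½(-2 + -11)(6) = -39 m/s
Δv = -34 m/s, so v(14) = -5 + (-34) = -39 m/s.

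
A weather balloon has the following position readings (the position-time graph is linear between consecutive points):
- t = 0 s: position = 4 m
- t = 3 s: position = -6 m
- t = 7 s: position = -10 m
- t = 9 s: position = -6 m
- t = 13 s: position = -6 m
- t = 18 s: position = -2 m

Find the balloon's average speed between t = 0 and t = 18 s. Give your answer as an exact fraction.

11/9 m/s

Average speed = (total path length)/(elapsed time); on a piecewise-linear x-t graph the path length is Σ|Δx|.
0–3 s: |Δx| = |-6 − 4| = 10 m
3–7 s: |Δx| = |-10 − -6| = 4 m
7–9 s: |Δx| = |-6 − -10| = 4 m
9–13 s: |Δx| = |-6 − -6| = 0 m
13–18 s: |Δx| = |-2 − -6| = 4 m
Total path = 22 m; average speed = 22/18 = 11/9 m/s.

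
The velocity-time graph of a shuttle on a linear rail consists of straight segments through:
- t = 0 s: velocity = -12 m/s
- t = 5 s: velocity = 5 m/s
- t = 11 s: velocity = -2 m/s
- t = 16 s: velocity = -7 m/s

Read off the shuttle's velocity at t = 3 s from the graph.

On 0–5 s the graph is linear from -12 to 5 m/s: v(3) = -12 + (5 − -12)·(3 − 0)/(5 − 0) = -1.8 m/s.

-1.8 m/s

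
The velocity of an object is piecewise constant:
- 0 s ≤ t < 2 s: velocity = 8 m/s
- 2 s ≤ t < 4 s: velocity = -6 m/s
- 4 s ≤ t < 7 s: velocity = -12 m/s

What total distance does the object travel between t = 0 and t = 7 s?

Distance (not displacement) is the total path length: add the absolute areas under v-t.
0–2 s: |8| × 2 = 16 m
2–4 s: |-6| × 2 = 12 m
4–7 s: |-12| × 3 = 36 m
Total distance = 64 m

64 m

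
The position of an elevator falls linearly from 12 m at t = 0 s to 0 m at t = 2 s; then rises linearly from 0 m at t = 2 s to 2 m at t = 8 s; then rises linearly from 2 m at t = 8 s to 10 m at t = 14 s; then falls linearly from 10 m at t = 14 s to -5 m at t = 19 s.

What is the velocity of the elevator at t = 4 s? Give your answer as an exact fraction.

1/3 m/s

Velocity is the slope of the x-t graph on 2–8 s: (2 − 0)/(8 − 2) = 1/3 m/s.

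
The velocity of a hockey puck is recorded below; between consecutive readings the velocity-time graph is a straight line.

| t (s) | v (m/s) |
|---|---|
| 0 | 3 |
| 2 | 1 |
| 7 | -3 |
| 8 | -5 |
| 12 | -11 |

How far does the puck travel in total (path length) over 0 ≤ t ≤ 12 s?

Total distance travelled is ∫|v| dt — sum the magnitudes of each area piece.
0–2 s: |½(3 + 1)(2)| = 4 m
2–7 s: v = 0 at t = 3.25 s; triangle areas 0.625 + 5.625 = 6.25 m
7–8 s: |½(-3 + -5)(1)| = 4 m
8–12 s: |½(-5 + -11)(4)| = 32 m
Total distance = 46.25 m

46.25 m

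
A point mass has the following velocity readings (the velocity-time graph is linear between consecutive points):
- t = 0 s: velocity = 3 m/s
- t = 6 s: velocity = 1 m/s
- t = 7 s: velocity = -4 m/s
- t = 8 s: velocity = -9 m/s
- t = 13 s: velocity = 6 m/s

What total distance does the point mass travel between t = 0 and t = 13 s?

39.7 m

Distance (not displacement) is the total path length: add the absolute areas under v-t.
0–6 s: |½(3 + 1)(6)| = 12 m
6–7 s: v = 0 at t = 6.2 s; triangle areas 0.1 + 1.6 = 1.7 m
7–8 s: |½(-4 + -9)(1)| = 6.5 m
8–13 s: v = 0 at t = 11 s; triangle areas 13.5 + 6 = 19.5 m
Total distance = 39.7 m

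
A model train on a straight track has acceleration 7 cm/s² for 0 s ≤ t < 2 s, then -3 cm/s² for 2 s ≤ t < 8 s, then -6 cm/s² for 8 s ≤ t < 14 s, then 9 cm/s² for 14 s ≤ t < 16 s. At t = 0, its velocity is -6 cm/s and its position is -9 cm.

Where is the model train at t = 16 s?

-255 cm

On each constant-a segment, Δv = aΔt and Δx = v₀Δt + ½aΔt²; chain segment to segment.
0–2 s: v starts -6 cm/s; Δx = -6·2 + ½·7·2² = 2 cm; v ends 8 cm/s.
2–8 s: v starts 8 cm/s; Δx = 8·6 + ½·-3·6² = -6 cm; v ends -10 cm/s.
8–14 s: v starts -10 cm/s; Δx = -10·6 + ½·-6·6² = -168 cm; v ends -46 cm/s.
14–16 s: v starts -46 cm/s; Δx = -46·2 + ½·9·2² = -74 cm; v ends -28 cm/s.
x(16) = -9 + Σ Δx = -255 cm.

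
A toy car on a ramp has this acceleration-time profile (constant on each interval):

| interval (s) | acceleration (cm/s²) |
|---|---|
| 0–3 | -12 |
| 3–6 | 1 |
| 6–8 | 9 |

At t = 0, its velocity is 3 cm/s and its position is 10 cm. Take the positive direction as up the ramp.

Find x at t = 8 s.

-171.5 cm

On each constant-a segment, Δv = aΔt and Δx = v₀Δt + ½aΔt²; chain segment to segment.
0–3 s: v starts 3 cm/s; Δx = 3·3 + ½·-12·3² = -45 cm; v ends -33 cm/s.
3–6 s: v starts -33 cm/s; Δx = -33·3 + ½·1·3² = -94.5 cm; v ends -30 cm/s.
6–8 s: v starts -30 cm/s; Δx = -30·2 + ½·9·2² = -42 cm; v ends -12 cm/s.
x(8) = 10 + Σ Δx = -171.5 cm.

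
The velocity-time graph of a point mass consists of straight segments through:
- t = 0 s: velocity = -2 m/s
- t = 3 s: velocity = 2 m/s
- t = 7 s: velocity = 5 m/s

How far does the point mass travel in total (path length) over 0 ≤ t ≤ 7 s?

17 m

Total distance travelled is ∫|v| dt — sum the magnitudes of each area piece.
0–3 s: v = 0 at t = 1.5 s; triangle areas 1.5 + 1.5 = 3 m
3–7 s: |½(2 + 5)(4)| = 14 m
Total distance = 17 m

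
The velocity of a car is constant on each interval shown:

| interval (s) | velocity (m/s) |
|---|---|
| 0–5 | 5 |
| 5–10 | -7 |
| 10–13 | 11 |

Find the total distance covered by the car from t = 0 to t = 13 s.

Total distance travelled is ∫|v| dt — sum the magnitudes of each area piece.
0–5 s: |5| × 5 = 25 m
5–10 s: |-7| × 5 = 35 m
10–13 s: |11| × 3 = 33 m
Total distance = 93 m

93 m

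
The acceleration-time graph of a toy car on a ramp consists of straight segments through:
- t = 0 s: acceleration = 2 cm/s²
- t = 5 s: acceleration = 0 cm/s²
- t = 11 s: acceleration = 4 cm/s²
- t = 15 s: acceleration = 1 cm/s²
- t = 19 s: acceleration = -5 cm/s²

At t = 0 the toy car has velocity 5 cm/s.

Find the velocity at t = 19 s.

24 cm/s

Δv equals the area under the a-t graph; then v = v₀ + Δv.
0–5 s: ½(2 + 0)(5) = 5 cm/s
5–11 s: ½(0 + 4)(6) = 12 cm/s
11–15 s: ½(4 + 1)(4) = 10 cm/s
15–19 s: ½(1 + -5)(4) = -8 cm/s
Δv = 19 cm/s, so v(19) = 5 + (19) = 24 cm/s.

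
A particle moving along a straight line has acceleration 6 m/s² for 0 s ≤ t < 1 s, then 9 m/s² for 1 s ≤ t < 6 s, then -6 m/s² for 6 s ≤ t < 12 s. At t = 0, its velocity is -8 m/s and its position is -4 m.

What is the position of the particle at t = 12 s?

243.5 m

On each constant-a segment, Δv = aΔt and Δx = v₀Δt + ½aΔt²; chain segment to segment.
0–1 s: v starts -8 m/s; Δx = -8·1 + ½·6·1² = -5 m; v ends -2 m/s.
1–6 s: v starts -2 m/s; Δx = -2·5 + ½·9·5² = 102.5 m; v ends 43 m/s.
6–12 s: v starts 43 m/s; Δx = 43·6 + ½·-6·6² = 150 m; v ends 7 m/s.
x(12) = -4 + Σ Δx = 243.5 m.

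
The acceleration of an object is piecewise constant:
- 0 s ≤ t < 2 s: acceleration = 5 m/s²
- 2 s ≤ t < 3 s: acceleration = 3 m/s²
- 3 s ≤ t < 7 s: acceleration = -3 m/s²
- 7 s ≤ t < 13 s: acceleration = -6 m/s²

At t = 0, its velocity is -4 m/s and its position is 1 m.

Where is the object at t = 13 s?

On each constant-a segment, Δv = aΔt and Δx = v₀Δt + ½aΔt²; chain segment to segment.
0–2 s: v starts -4 m/s; Δx = -4·2 + ½·5·2² = 2 m; v ends 6 m/s.
2–3 s: v starts 6 m/s; Δx = 6·1 + ½·3·1² = 7.5 m; v ends 9 m/s.
3–7 s: v starts 9 m/s; Δx = 9·4 + ½·-3·4² = 12 m; v ends -3 m/s.
7–13 s: v starts -3 m/s; Δx = -3·6 + ½·-6·6² = -126 m; v ends -39 m/s.
x(13) = 1 + Σ Δx = -103.5 m.

-103.5 m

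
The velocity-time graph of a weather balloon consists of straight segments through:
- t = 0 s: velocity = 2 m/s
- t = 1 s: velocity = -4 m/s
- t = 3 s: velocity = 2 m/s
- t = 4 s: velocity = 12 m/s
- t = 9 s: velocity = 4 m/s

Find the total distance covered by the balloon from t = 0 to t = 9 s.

52 m

Distance (not displacement) is the total path length: add the absolute areas under v-t.
0–1 s: v = 0 at t = 1/3 s; triangle areas 1/3 + 4/3 = 5/3 m
1–3 s: v = 0 at t = 7/3 s; triangle areas 8/3 + 2/3 = 10/3 m
3–4 s: |½(2 + 12)(1)| = 7 m
4–9 s: |½(12 + 4)(5)| = 40 m
Total distance = 52 m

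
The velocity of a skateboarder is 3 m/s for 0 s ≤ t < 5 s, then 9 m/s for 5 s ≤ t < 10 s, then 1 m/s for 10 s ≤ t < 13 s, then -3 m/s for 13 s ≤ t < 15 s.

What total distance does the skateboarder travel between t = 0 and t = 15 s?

69 m

Total distance travelled is ∫|v| dt — sum the magnitudes of each area piece.
0–5 s: |3| × 5 = 15 m
5–10 s: |9| × 5 = 45 m
10–13 s: |1| × 3 = 3 m
13–15 s: |-3| × 2 = 6 m
Total distance = 69 m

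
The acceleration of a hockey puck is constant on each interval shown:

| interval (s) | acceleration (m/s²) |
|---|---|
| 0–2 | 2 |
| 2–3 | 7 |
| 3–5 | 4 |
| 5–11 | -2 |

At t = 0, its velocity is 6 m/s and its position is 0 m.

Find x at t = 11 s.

On each constant-a segment, Δv = aΔt and Δx = v₀Δt + ½aΔt²; chain segment to segment.
0–2 s: v starts 6 m/s; Δx = 6·2 + ½·2·2² = 16 m; v ends 10 m/s.
2–3 s: v starts 10 m/s; Δx = 10·1 + ½·7·1² = 13.5 m; v ends 17 m/s.
3–5 s: v starts 17 m/s; Δx = 17·2 + ½·4·2² = 42 m; v ends 25 m/s.
5–11 s: v starts 25 m/s; Δx = 25·6 + ½·-2·6² = 114 m; v ends 13 m/s.
x(11) = 0 + Σ Δx = 185.5 m.

185.5 m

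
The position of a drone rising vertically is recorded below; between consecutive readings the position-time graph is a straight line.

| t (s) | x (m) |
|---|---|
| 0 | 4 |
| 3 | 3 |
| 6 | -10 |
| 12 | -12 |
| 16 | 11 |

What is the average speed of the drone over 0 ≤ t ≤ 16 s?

Average speed = (total path length)/(elapsed time); on a piecewise-linear x-t graph the path length is Σ|Δx|.
0–3 s: |Δx| = |3 − 4| = 1 m
3–6 s: |Δx| = |-10 − 3| = 13 m
6–12 s: |Δx| = |-12 − -10| = 2 m
12–16 s: |Δx| = |11 − -12| = 23 m
Total path = 39 m; average speed = 39/16 = 2.4375 m/s.

2.4375 m/s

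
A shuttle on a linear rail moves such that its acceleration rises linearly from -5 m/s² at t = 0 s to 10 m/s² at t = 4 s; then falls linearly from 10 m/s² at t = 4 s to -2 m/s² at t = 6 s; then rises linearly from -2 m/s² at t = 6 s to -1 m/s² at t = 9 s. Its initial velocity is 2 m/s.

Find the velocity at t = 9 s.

15.5 m/s

Δv equals the area under the a-t graph; then v = v₀ + Δv.
0–4 s: ½(-5 + 10)(4) = 10 m/s
4–6 s: ½(10 + -2)(2) = 8 m/s
6–9 s: ½(-2 + -1)(3) = -4.5 m/s
Δv = 13.5 m/s, so v(9) = 2 + (13.5) = 15.5 m/s.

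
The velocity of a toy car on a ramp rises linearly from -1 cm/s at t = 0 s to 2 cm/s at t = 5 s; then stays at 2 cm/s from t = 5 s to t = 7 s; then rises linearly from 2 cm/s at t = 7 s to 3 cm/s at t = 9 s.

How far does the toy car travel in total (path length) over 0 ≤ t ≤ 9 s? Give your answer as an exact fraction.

79/6 cm

Distance (not displacement) is the total path length: add the absolute areas under v-t.
0–5 s: v = 0 at t = 5/3 s; triangle areas 5/6 + 10/3 = 25/6 cm
5–7 s: |2| × 2 = 4 cm
7–9 s: |½(2 + 3)(2)| = 5 cm
Total distance = 79/6 cm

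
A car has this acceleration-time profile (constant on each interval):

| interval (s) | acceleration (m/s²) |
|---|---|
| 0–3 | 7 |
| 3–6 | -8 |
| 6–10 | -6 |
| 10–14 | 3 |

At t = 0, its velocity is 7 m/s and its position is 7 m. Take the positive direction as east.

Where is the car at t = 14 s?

19.5 m

On each constant-a segment, Δv = aΔt and Δx = v₀Δt + ½aΔt²; chain segment to segment.
0–3 s: v starts 7 m/s; Δx = 7·3 + ½·7·3² = 52.5 m; v ends 28 m/s.
3–6 s: v starts 28 m/s; Δx = 28·3 + ½·-8·3² = 48 m; v ends 4 m/s.
6–10 s: v starts 4 m/s; Δx = 4·4 + ½·-6·4² = -32 m; v ends -20 m/s.
10–14 s: v starts -20 m/s; Δx = -20·4 + ½·3·4² = -56 m; v ends -8 m/s.
x(14) = 7 + Σ Δx = 19.5 m.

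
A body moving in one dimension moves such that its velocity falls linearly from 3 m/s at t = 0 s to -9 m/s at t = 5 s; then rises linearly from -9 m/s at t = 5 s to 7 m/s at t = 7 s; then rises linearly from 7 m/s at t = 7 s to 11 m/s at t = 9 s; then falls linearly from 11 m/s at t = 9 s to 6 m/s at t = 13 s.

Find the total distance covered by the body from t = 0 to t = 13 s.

78.875 m

Distance (not displacement) is the total path length: add the absolute areas under v-t.
0–5 s: v = 0 at t = 1.25 s; triangle areas 1.875 + 16.875 = 18.75 m
5–7 s: v = 0 at t = 6.125 s; triangle areas 5.0625 + 3.0625 = 8.125 m
7–9 s: |½(7 + 11)(2)| = 18 m
9–13 s: |½(11 + 6)(4)| = 34 m
Total distance = 78.875 m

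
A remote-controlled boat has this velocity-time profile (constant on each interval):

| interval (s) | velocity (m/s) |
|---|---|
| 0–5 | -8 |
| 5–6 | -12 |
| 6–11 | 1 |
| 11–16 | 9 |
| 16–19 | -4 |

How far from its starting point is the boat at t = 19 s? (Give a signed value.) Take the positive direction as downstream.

Displacement is the signed area under the v-t curve.
0–5 s: -8 × 5 = -40 m
5–6 s: -12 × 1 = -12 m
6–11 s: 1 × 5 = 5 m
11–16 s: 9 × 5 = 45 m
16–19 s: -4 × 3 = -12 m
Net displacement = -14 m

-14 m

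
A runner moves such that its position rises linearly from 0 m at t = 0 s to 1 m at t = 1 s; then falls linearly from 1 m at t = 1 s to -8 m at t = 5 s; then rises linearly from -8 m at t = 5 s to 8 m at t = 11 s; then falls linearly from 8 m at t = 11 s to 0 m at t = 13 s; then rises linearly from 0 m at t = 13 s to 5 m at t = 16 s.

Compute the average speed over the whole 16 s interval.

2.4375 m/s

Average speed = (total path length)/(elapsed time); on a piecewise-linear x-t graph the path length is Σ|Δx|.
0–1 s: |Δx| = |1 − 0| = 1 m
1–5 s: |Δx| = |-8 − 1| = 9 m
5–11 s: |Δx| = |8 − -8| = 16 m
11–13 s: |Δx| = |0 − 8| = 8 m
13–16 s: |Δx| = |5 − 0| = 5 m
Total path = 39 m; average speed = 39/16 = 2.4375 m/s.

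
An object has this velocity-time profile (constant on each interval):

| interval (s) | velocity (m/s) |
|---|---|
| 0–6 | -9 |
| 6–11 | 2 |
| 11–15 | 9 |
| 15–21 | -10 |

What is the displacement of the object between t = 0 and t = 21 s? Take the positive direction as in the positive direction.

-68 m

Displacement is the signed area under the v-t curve.
0–6 s: -9 × 6 = -54 m
6–11 s: 2 × 5 = 10 m
11–15 s: 9 × 4 = 36 m
15–21 s: -10 × 6 = -60 m
Net displacement = -68 m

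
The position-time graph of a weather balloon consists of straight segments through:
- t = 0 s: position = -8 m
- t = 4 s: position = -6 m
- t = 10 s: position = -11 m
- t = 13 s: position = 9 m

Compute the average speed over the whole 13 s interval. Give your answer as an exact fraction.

Average speed = (total path length)/(elapsed time); on a piecewise-linear x-t graph the path length is Σ|Δx|.
0–4 s: |Δx| = |-6 − -8| = 2 m
4–10 s: |Δx| = |-11 − -6| = 5 m
10–13 s: |Δx| = |9 − -11| = 20 m
Total path = 27 m; average speed = 27/13 = 27/13 m/s.

27/13 m/s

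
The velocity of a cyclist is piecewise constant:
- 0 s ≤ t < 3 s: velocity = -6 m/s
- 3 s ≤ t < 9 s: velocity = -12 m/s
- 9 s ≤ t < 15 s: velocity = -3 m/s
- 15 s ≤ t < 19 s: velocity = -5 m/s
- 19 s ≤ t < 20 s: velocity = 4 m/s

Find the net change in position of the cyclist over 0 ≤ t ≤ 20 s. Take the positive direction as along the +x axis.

-124 m

Net displacement equals the area under the velocity-time graph (areas below the axis count negative).
0–3 s: -6 × 3 = -18 m
3–9 s: -12 × 6 = -72 m
9–15 s: -3 × 6 = -18 m
15–19 s: -5 × 4 = -20 m
19–20 s: 4 × 1 = 4 m
Net displacement = -124 m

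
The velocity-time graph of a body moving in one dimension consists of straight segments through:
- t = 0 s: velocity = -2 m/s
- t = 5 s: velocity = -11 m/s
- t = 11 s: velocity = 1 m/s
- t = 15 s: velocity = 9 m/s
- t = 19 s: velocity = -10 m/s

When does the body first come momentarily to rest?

t = 10.5 s

v changes sign on 5–11 s (from -11 to 1); the graph is linear there, so v = 0 at t = 5 + (11)·(11 − 5)/(1 − -11) = 10.5 s.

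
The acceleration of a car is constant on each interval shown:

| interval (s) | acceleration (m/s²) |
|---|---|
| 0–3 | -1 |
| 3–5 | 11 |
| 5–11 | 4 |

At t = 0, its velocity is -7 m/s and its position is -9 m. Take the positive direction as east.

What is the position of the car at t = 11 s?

On each constant-a segment, Δv = aΔt and Δx = v₀Δt + ½aΔt²; chain segment to segment.
0–3 s: v starts -7 m/s; Δx = -7·3 + ½·-1·3² = -25.5 m; v ends -10 m/s.
3–5 s: v starts -10 m/s; Δx = -10·2 + ½·11·2² = 2 m; v ends 12 m/s.
5–11 s: v starts 12 m/s; Δx = 12·6 + ½·4·6² = 144 m; v ends 36 m/s.
x(11) = -9 + Σ Δx = 111.5 m.

111.5 m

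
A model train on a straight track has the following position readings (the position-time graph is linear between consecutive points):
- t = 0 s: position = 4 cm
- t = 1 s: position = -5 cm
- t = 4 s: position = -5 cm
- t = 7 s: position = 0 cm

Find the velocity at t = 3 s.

0 cm/s

Velocity is the slope of the x-t graph on 1–4 s: (-5 − -5)/(4 − 1) = 0 cm/s.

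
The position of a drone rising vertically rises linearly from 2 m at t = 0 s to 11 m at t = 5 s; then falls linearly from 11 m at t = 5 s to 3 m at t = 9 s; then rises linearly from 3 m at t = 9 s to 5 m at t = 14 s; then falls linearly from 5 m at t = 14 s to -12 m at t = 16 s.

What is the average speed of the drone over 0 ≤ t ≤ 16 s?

Average speed = (total path length)/(elapsed time); on a piecewise-linear x-t graph the path length is Σ|Δx|.
0–5 s: |Δx| = |11 − 2| = 9 m
5–9 s: |Δx| = |3 − 11| = 8 m
9–14 s: |Δx| = |5 − 3| = 2 m
14–16 s: |Δx| = |-12 − 5| = 17 m
Total path = 36 m; average speed = 36/16 = 2.25 m/s.

2.25 m/s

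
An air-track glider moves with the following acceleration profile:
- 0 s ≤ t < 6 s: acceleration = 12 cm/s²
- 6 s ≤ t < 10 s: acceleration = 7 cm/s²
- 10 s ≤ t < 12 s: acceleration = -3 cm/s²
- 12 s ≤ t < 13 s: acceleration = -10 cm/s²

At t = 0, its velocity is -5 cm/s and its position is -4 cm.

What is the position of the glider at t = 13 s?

774 cm

On each constant-a segment, Δv = aΔt and Δx = v₀Δt + ½aΔt²; chain segment to segment.
0–6 s: v starts -5 cm/s; Δx = -5·6 + ½·12·6² = 186 cm; v ends 67 cm/s.
6–10 s: v starts 67 cm/s; Δx = 67·4 + ½·7·4² = 324 cm; v ends 95 cm/s.
10–12 s: v starts 95 cm/s; Δx = 95·2 + ½·-3·2² = 184 cm; v ends 89 cm/s.
12–13 s: v starts 89 cm/s; Δx = 89·1 + ½·-10·1² = 84 cm; v ends 79 cm/s.
x(13) = -4 + Σ Δx = 774 cm.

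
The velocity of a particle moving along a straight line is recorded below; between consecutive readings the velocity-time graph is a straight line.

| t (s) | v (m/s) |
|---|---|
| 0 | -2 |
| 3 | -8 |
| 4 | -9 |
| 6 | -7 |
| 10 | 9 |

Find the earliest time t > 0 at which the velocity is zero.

v changes sign on 6–10 s (from -7 to 9); the graph is linear there, so v = 0 at t = 6 + (7)·(10 − 6)/(9 − -7) = 7.75 s.

t = 7.75 s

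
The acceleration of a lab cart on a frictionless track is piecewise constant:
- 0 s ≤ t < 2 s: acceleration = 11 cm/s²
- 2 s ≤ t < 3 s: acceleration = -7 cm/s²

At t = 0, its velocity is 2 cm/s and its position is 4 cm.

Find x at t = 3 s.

On each constant-a segment, Δv = aΔt and Δx = v₀Δt + ½aΔt²; chain segment to segment.
0–2 s: v starts 2 cm/s; Δx = 2·2 + ½·11·2² = 26 cm; v ends 24 cm/s.
2–3 s: v starts 24 cm/s; Δx = 24·1 + ½·-7·1² = 20.5 cm; v ends 17 cm/s.
x(3) = 4 + Σ Δx = 50.5 cm.

50.5 cm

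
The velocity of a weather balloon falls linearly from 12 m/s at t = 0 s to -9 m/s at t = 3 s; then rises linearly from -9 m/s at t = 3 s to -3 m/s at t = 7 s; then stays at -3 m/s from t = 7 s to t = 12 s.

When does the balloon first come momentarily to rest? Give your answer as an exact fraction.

t = 12/7 s

v changes sign on 0–3 s (from 12 to -9); the graph is linear there, so v = 0 at t = 0 + (-12)·(3 − 0)/(-9 − 12) = 12/7 s.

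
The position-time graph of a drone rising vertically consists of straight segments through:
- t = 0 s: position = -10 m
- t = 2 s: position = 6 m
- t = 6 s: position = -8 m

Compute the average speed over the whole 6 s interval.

Average speed = (total path length)/(elapsed time); on a piecewise-linear x-t graph the path length is Σ|Δx|.
0–2 s: |Δx| = |6 − -10| = 16 m
2–6 s: |Δx| = |-8 − 6| = 14 m
Total path = 30 m; average speed = 30/6 = 5 m/s.

5 m/s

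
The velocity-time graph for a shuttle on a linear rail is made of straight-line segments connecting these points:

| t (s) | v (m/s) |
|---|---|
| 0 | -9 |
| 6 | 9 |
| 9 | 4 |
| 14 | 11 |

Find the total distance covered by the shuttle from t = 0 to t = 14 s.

Distance (not displacement) is the total path length: add the absolute areas under v-t.
0–6 s: v = 0 at t = 3 s; triangle areas 13.5 + 13.5 = 27 m
6–9 s: |½(9 + 4)(3)| = 19.5 m
9–14 s: |½(4 + 11)(5)| = 37.5 m
Total distance = 84 m

84 m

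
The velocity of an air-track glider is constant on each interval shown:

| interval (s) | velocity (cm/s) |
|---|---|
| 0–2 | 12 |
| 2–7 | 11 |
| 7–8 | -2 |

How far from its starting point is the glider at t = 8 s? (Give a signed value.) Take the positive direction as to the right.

Net displacement equals the area under the velocity-time graph (areas below the axis count negative).
0–2 s: 12 × 2 = 24 cm
2–7 s: 11 × 5 = 55 cm
7–8 s: -2 × 1 = -2 cm
Net displacement = 77 cm

77 cm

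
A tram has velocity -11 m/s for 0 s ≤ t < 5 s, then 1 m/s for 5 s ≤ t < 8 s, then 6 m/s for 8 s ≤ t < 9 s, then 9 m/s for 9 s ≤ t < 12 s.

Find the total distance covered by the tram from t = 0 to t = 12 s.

91 m

Distance (not displacement) is the total path length: add the absolute areas under v-t.
0–5 s: |-11| × 5 = 55 m
5–8 s: |1| × 3 = 3 m
8–9 s: |6| × 1 = 6 m
9–12 s: |9| × 3 = 27 m
Total distance = 91 m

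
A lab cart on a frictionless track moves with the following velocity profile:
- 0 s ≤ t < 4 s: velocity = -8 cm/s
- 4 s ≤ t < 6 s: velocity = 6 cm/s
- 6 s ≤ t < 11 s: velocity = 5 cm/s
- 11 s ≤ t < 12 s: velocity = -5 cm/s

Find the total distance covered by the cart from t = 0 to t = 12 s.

74 cm

Distance (not displacement) is the total path length: add the absolute areas under v-t.
0–4 s: |-8| × 4 = 32 cm
4–6 s: |6| × 2 = 12 cm
6–11 s: |5| × 5 = 25 cm
11–12 s: |-5| × 1 = 5 cm
Total distance = 74 cm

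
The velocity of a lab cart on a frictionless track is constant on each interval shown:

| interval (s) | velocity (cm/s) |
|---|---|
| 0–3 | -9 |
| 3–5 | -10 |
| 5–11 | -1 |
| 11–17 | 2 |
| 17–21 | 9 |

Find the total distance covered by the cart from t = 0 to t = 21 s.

Total distance travelled is ∫|v| dt — sum the magnitudes of each area piece.
0–3 s: |-9| × 3 = 27 cm
3–5 s: |-10| × 2 = 20 cm
5–11 s: |-1| × 6 = 6 cm
11–17 s: |2| × 6 = 12 cm
17–21 s: |9| × 4 = 36 cm
Total distance = 101 cm

101 cm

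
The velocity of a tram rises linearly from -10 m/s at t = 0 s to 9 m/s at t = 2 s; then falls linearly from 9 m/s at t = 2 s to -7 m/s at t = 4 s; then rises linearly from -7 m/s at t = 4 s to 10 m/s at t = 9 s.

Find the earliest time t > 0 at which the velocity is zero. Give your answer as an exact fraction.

t = 20/19 s

v changes sign on 0–2 s (from -10 to 9); the graph is linear there, so v = 0 at t = 0 + (10)·(2 − 0)/(9 − -10) = 20/19 s.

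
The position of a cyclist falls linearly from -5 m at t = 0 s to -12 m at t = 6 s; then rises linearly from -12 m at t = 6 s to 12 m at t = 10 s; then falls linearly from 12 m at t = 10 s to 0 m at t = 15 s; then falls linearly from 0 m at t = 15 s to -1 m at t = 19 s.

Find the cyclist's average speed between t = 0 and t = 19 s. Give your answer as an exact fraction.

44/19 m/s

Average speed = (total path length)/(elapsed time); on a piecewise-linear x-t graph the path length is Σ|Δx|.
0–6 s: |Δx| = |-12 − -5| = 7 m
6–10 s: |Δx| = |12 − -12| = 24 m
10–15 s: |Δx| = |0 − 12| = 12 m
15–19 s: |Δx| = |-1 − 0| = 1 m
Total path = 44 m; average speed = 44/19 = 44/19 m/s.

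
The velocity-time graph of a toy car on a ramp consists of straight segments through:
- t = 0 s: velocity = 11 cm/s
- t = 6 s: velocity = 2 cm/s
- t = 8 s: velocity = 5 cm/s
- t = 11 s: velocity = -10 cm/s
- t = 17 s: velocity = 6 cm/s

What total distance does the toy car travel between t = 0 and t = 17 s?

84 cm

Total distance travelled is ∫|v| dt — sum the magnitudes of each area piece.
0–6 s: |½(11 + 2)(6)| = 39 cm
6–8 s: |½(2 + 5)(2)| = 7 cm
8–11 s: v = 0 at t = 9 s; triangle areas 2.5 + 10 = 12.5 cm
11–17 s: v = 0 at t = 14.75 s; triangle areas 18.75 + 6.75 = 25.5 cm
Total distance = 84 cm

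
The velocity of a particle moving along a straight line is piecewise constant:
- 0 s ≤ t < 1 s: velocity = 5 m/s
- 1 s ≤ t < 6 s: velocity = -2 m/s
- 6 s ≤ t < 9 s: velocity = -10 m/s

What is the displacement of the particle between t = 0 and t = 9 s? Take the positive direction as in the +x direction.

Net displacement equals the area under the velocity-time graph (areas below the axis count negative).
0–1 s: 5 × 1 = 5 m
1–6 s: -2 × 5 = -10 m
6–9 s: -10 × 3 = -30 m
Net displacement = -35 m

-35 m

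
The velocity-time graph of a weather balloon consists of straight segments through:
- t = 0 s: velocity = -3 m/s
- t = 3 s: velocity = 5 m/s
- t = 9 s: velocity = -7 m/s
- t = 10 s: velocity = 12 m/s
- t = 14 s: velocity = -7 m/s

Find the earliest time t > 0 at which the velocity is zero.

v changes sign on 0–3 s (from -3 to 5); the graph is linear there, so v = 0 at t = 0 + (3)·(3 − 0)/(5 − -3) = 1.125 s.

t = 1.125 s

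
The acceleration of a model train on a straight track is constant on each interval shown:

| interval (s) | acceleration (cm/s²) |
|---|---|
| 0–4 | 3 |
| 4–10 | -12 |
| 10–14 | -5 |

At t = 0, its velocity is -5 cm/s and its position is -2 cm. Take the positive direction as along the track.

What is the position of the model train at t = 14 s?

On each constant-a segment, Δv = aΔt and Δx = v₀Δt + ½aΔt²; chain segment to segment.
0–4 s: v starts -5 cm/s; Δx = -5·4 + ½·3·4² = 4 cm; v ends 7 cm/s.
4–10 s: v starts 7 cm/s; Δx = 7·6 + ½·-12·6² = -174 cm; v ends -65 cm/s.
10–14 s: v starts -65 cm/s; Δx = -65·4 + ½·-5·4² = -300 cm; v ends -85 cm/s.
x(14) = -2 + Σ Δx = -472 cm.

-472 cm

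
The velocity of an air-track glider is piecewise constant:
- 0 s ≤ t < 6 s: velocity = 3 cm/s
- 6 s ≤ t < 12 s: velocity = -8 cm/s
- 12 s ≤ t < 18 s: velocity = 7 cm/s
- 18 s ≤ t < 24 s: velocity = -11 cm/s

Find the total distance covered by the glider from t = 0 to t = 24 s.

Total distance travelled is ∫|v| dt — sum the magnitudes of each area piece.
0–6 s: |3| × 6 = 18 cm
6–12 s: |-8| × 6 = 48 cm
12–18 s: |7| × 6 = 42 cm
18–24 s: |-11| × 6 = 66 cm
Total distance = 174 cm

174 cm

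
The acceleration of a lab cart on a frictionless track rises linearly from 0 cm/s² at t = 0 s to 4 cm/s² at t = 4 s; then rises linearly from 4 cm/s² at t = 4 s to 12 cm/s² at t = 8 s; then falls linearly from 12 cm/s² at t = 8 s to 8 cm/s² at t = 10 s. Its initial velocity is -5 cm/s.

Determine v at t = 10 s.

Δv equals the area under the a-t graph; then v = v₀ + Δv.
0–4 s: ½(0 + 4)(4) = 8 cm/s
4–8 s: ½(4 + 12)(4) = 32 cm/s
8–10 s: ½(12 + 8)(2) = 20 cm/s
Δv = 60 cm/s, so v(10) = -5 + (60) = 55 cm/s.

55 cm/s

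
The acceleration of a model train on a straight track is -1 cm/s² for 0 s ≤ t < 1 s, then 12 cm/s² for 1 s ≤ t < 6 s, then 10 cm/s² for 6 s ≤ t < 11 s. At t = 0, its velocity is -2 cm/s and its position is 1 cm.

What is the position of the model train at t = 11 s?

On each constant-a segment, Δv = aΔt and Δx = v₀Δt + ½aΔt²; chain segment to segment.
0–1 s: v starts -2 cm/s; Δx = -2·1 + ½·-1·1² = -2.5 cm; v ends -3 cm/s.
1–6 s: v starts -3 cm/s; Δx = -3·5 + ½·12·5² = 135 cm; v ends 57 cm/s.
6–11 s: v starts 57 cm/s; Δx = 57·5 + ½·10·5² = 410 cm; v ends 107 cm/s.
x(11) = 1 + Σ Δx = 543.5 cm.

543.5 cm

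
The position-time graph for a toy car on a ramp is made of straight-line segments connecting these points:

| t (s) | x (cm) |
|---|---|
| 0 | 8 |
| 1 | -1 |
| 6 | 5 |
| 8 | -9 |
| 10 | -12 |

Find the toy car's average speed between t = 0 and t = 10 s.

Average speed = (total path length)/(elapsed time); on a piecewise-linear x-t graph the path length is Σ|Δx|.
0–1 s: |Δx| = |-1 − 8| = 9 cm
1–6 s: |Δx| = |5 − -1| = 6 cm
6–8 s: |Δx| = |-9 − 5| = 14 cm
8–10 s: |Δx| = |-12 − -9| = 3 cm
Total path = 32 cm; average speed = 32/10 = 3.2 cm/s.

3.2 cm/s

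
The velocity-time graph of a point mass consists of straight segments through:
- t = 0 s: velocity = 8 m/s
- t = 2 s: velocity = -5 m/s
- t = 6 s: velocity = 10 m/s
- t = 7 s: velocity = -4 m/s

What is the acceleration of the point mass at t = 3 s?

Acceleration is the slope of the v-t graph on 2–6 s: (10 − -5)/(6 − 2) = 3.75 m/s².

3.75 m/s²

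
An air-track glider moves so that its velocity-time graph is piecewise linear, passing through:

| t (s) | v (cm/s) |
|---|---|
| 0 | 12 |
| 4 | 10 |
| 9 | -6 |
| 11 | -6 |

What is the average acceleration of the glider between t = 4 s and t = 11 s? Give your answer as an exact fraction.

Average acceleration = Δv/Δt = (-6 − 10)/(11 − 4) = -16/7 cm/s².

-16/7 cm/s²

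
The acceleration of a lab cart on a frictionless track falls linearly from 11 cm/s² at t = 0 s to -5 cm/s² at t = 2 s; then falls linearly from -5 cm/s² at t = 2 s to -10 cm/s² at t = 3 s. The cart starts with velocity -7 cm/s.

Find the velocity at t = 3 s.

-8.5 cm/s

Δv equals the area under the a-t graph; then v = v₀ + Δv.
0–2 s: ½(11 + -5)(2) = 6 cm/s
2–3 s: ½(-5 + -10)(1) = -7.5 cm/s
Δv = -1.5 cm/s, so v(3) = -7 + (-1.5) = -8.5 cm/s.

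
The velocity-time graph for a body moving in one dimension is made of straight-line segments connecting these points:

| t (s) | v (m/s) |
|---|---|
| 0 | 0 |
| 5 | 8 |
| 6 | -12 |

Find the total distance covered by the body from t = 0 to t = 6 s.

25.2 m

Distance (not displacement) is the total path length: add the absolute areas under v-t.
0–5 s: |½(0 + 8)(5)| = 20 m
5–6 s: v = 0 at t = 5.4 s; triangle areas 1.6 + 3.6 = 5.2 m
Total distance = 25.2 m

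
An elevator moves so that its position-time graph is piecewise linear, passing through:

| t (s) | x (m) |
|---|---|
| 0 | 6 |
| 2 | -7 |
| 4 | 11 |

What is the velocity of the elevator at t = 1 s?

Velocity is the slope of the x-t graph on 0–2 s: (-7 − 6)/(2 − 0) = -6.5 m/s.

-6.5 m/s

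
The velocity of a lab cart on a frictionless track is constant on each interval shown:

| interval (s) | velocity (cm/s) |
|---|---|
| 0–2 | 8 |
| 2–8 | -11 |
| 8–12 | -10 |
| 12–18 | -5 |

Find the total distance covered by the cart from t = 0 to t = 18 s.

152 cm

Total distance travelled is ∫|v| dt — sum the magnitudes of each area piece.
0–2 s: |8| × 2 = 16 cm
2–8 s: |-11| × 6 = 66 cm
8–12 s: |-10| × 4 = 40 cm
12–18 s: |-5| × 6 = 30 cm
Total distance = 152 cm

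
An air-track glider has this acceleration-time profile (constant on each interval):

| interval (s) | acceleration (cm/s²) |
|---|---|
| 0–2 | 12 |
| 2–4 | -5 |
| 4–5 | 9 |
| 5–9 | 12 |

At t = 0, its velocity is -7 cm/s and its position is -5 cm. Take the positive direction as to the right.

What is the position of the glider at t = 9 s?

On each constant-a segment, Δv = aΔt and Δx = v₀Δt + ½aΔt²; chain segment to segment.
0–2 s: v starts -7 cm/s; Δx = -7·2 + ½·12·2² = 10 cm; v ends 17 cm/s.
2–4 s: v starts 17 cm/s; Δx = 17·2 + ½·-5·2² = 24 cm; v ends 7 cm/s.
4–5 s: v starts 7 cm/s; Δx = 7·1 + ½·9·1² = 11.5 cm; v ends 16 cm/s.
5–9 s: v starts 16 cm/s; Δx = 16·4 + ½·12·4² = 160 cm; v ends 64 cm/s.
x(9) = -5 + Σ Δx = 200.5 cm.

200.5 cm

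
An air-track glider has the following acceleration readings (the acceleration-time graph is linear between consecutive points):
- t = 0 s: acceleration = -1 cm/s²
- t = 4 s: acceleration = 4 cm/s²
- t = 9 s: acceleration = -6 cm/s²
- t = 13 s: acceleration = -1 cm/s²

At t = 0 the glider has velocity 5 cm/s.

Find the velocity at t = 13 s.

-8 cm/s

Δv equals the area under the a-t graph; then v = v₀ + Δv.
0–4 s: ½(-1 + 4)(4) = 6 cm/s
4–9 s: ½(4 + -6)(5) = -5 cm/s
9–13 s: ½(-6 + -1)(4) = -14 cm/s
Δv = -13 cm/s, so v(13) = 5 + (-13) = -8 cm/s.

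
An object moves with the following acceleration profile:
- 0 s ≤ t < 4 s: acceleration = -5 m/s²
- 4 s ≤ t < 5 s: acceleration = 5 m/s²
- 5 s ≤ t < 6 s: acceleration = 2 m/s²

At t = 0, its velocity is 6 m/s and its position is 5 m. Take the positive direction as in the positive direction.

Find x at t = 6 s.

-30.5 m

On each constant-a segment, Δv = aΔt and Δx = v₀Δt + ½aΔt²; chain segment to segment.
0–4 s: v starts 6 m/s; Δx = 6·4 + ½·-5·4² = -16 m; v ends -14 m/s.
4–5 s: v starts -14 m/s; Δx = -14·1 + ½·5·1² = -11.5 m; v ends -9 m/s.
5–6 s: v starts -9 m/s; Δx = -9·1 + ½·2·1² = -8 m; v ends -7 m/s.
x(6) = 5 + Σ Δx = -30.5 m.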